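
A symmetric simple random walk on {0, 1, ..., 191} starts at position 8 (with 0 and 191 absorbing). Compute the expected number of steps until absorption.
E[τ | X_0 = 8] = 1464

Let v_k = E[τ | X_0 = k]. Boundary: v_0 = v_191 = 0. Recurrence: v_k = 1 + (v_{k-1} + v_{k+1})/2 for 1 ≤ k ≤ 190. The particular solution to v_k − (v_{k-1} + v_{k+1})/2 = 1 is v_k = −k^2. Adding homogeneous solution A + B k and matching boundaries gives v_k = k (191 − k). Substituting k = 8: v_8 = 8 · 183 = 1464.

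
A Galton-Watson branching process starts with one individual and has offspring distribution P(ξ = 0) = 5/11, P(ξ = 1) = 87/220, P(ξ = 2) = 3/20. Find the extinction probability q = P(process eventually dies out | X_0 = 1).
q = 1

Mean offspring μ = 0·5/11 + 1·87/220 + 2·3/20 = 153/220 ≤ 1. For μ ≤ 1 with offspring not concentrated at 1, the Galton-Watson process goes extinct almost surely, so q = 1.
(Algebraic check: The pgf is f(s) = 5/11 + 87/220·s + 3/20·s². The extinction probability q is the smallest fixed point of f in [0, 1]. Setting s = f(s):
  3/20·s² + (87/220 − 1)·s + 5/11 = 0
  3/20·s² − (5/11 + 3/20)·s + 5/11 = 0
which factors as (s − 1)·(3/20·s − 5/11) = 0, giving roots s = 1 and s = (5/11)/(3/20) = 100/33. Since 100/33 ≥ 1, the smallest root in [0, 1] is s = 1.)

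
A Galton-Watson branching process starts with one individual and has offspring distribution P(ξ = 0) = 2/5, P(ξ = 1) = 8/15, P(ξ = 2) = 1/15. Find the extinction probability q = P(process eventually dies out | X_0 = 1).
q = 1

Mean offspring μ = 0·2/5 + 1·8/15 + 2·1/15 = 2/3 ≤ 1. For μ ≤ 1 with offspring not concentrated at 1, the Galton-Watson process goes extinct almost surely, so q = 1.
(Algebraic check: The pgf is f(s) = 2/5 + 8/15·s + 1/15·s². The extinction probability q is the smallest fixed point of f in [0, 1]. Setting s = f(s):
  1/15·s² + (8/15 − 1)·s + 2/5 = 0
  1/15·s² − (2/5 + 1/15)·s + 2/5 = 0
which factors as (s − 1)·(1/15·s − 2/5) = 0, giving roots s = 1 and s = (2/5)/(1/15) = 6. Since 6 ≥ 1, the smallest root in [0, 1] is s = 1.)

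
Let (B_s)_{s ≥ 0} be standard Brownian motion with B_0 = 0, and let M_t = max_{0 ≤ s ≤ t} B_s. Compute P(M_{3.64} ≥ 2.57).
P(M_{3.64} ≥ 2.57) = 2·P(B_{3.64} ≥ 2.57) = 2(1 − Φ(2.57/√3.64)) ≈ 0.1780

By the reflection principle for Brownian motion, P(M_t ≥ a) = 2 · P(B_t ≥ a) for a ≥ 0. Since B_t ~ N(0, t), P(B_t ≥ 2.57) = 1 − Φ(2.57/√t) = 1 − Φ(2.57/√3.64) = 1 − Φ(1.3470). So
  P(M_{3.64} ≥ 2.57) = 2(1 − Φ(1.3470)) ≈ 0.1780.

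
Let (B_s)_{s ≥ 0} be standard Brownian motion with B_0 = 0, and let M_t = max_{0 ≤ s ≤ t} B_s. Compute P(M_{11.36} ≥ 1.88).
P(M_{11.36} ≥ 1.88) = 2·P(B_{11.36} ≥ 1.88) = 2(1 − Φ(1.88/√11.36)) ≈ 0.5770

By the reflection principle for Brownian motion, P(M_t ≥ a) = 2 · P(B_t ≥ a) for a ≥ 0. Since B_t ~ N(0, t), P(B_t ≥ 1.88) = 1 − Φ(1.88/√t) = 1 − Φ(1.88/√11.36) = 1 − Φ(0.5578). So
  P(M_{11.36} ≥ 1.88) = 2(1 − Φ(0.5578)) ≈ 0.5770.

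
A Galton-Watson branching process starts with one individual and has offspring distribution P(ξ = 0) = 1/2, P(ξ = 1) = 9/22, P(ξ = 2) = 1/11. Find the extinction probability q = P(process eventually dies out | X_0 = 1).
q = 1

Mean offspring μ = 0·1/2 + 1·9/22 + 2·1/11 = 13/22 ≤ 1. For μ ≤ 1 with offspring not concentrated at 1, the Galton-Watson process goes extinct almost surely, so q = 1.
(Algebraic check: The pgf is f(s) = 1/2 + 9/22·s + 1/11·s². The extinction probability q is the smallest fixed point of f in [0, 1]. Setting s = f(s):
  1/11·s² + (9/22 − 1)·s + 1/2 = 0
  1/11·s² − (1/2 + 1/11)·s + 1/2 = 0
which factors as (s − 1)·(1/11·s − 1/2) = 0, giving roots s = 1 and s = (1/2)/(1/11) = 11/2. Since 11/2 ≥ 1, the smallest root in [0, 1] is s = 1.)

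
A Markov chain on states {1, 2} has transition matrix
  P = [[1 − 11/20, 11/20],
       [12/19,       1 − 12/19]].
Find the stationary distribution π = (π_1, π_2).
π_1 = 240/449, π_2 = 209/449

Solve πP = π with π_1 + π_2 = 1. From πP = π: π_1 · (1 − 11/20) + π_2 · 12/19 = π_1 ⇒ π_2 · 12/19 = π_1 · 11/20 ⇒ π_2/π_1 = (11/20)/(12/19) = 209/240. Together with π_1 + π_2 = 1:
  π_1 = (12/19)/(11/20 + 12/19) = (12/19)/(449/380) = 240/449,
  π_2 = (11/20)/(11/20 + 12/19) = (11/20)/(449/380) = 209/449.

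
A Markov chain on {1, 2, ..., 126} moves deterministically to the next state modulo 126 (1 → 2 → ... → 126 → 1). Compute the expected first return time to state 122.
E[T_122 | X_0 = 122] = 126

The chain cycles deterministically, so starting at state 122 it returns in exactly 126 steps. Equivalently, the stationary distribution is uniform π_j = 1/126 for every state j, so by Kac's formula E[T_122] = 1/π_122 = 126.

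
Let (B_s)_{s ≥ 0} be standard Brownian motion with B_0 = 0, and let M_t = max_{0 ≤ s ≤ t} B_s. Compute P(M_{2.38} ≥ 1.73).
P(M_{2.38} ≥ 1.73) = 2·P(B_{2.38} ≥ 1.73) = 2(1 − Φ(1.73/√2.38)) ≈ 0.2621

By the reflection principle for Brownian motion, P(M_t ≥ a) = 2 · P(B_t ≥ a) for a ≥ 0. Since B_t ~ N(0, t), P(B_t ≥ 1.73) = 1 − Φ(1.73/√t) = 1 − Φ(1.73/√2.38) = 1 − Φ(1.1214). So
  P(M_{2.38} ≥ 1.73) = 2(1 − Φ(1.1214)) ≈ 0.2621.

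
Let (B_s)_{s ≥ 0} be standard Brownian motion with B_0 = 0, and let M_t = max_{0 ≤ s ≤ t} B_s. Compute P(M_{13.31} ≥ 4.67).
P(M_{13.31} ≥ 4.67) = 2·P(B_{13.31} ≥ 4.67) = 2(1 − Φ(4.67/√13.31)) ≈ 0.2005

By the reflection principle for Brownian motion, P(M_t ≥ a) = 2 · P(B_t ≥ a) for a ≥ 0. Since B_t ~ N(0, t), P(B_t ≥ 4.67) = 1 − Φ(4.67/√t) = 1 − Φ(4.67/√13.31) = 1 − Φ(1.2801). So
  P(M_{13.31} ≥ 4.67) = 2(1 − Φ(1.2801)) ≈ 0.2005.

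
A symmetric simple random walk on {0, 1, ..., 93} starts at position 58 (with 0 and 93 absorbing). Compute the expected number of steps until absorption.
E[τ | X_0 = 58] = 2030

Let v_k = E[τ | X_0 = k]. Boundary: v_0 = v_93 = 0. Recurrence: v_k = 1 + (v_{k-1} + v_{k+1})/2 for 1 ≤ k ≤ 92. The particular solution to v_k − (v_{k-1} + v_{k+1})/2 = 1 is v_k = −k^2. Adding homogeneous solution A + B k and matching boundaries gives v_k = k (93 − k). Substituting k = 58: v_58 = 58 · 35 = 2030.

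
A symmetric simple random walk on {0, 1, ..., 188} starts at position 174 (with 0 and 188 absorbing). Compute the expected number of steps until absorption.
E[τ | X_0 = 174] = 2436

Let v_k = E[τ | X_0 = k]. Boundary: v_0 = v_188 = 0. Recurrence: v_k = 1 + (v_{k-1} + v_{k+1})/2 for 1 ≤ k ≤ 187. The particular solution to v_k − (v_{k-1} + v_{k+1})/2 = 1 is v_k = −k^2. Adding homogeneous solution A + B k and matching boundaries gives v_k = k (188 − k). Substituting k = 174: v_174 = 174 · 14 = 2436.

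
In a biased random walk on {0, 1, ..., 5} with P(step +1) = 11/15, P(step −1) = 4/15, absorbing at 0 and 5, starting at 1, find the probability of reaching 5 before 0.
P(hit 5 before 0) = (1 − (4/11)^1) / (1 − (4/11)^5) = 14641/22861

Let u_k denote P(reach 5 before 0 | start at k). Boundary: u_0 = 0, u_5 = 1. Recurrence: u_k = 11/15·u_{k+1} + 4/15·u_{k-1} for 1 ≤ k ≤ 4. Try u_k = A + B·r^k with r = q/p = (4/15)/(11/15) = 4/11. Substitution satisfies the recurrence; boundary conditions give:
  u_k = (1 − r^k) / (1 − r^N) = (1 − (4/11)^1) / (1 − (4/11)^5) = 14641/22861.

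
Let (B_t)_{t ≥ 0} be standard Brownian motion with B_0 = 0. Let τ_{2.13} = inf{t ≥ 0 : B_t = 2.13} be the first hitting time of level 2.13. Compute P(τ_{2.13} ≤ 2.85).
P(τ_{2.13} ≤ 2.85) = 2(1 − Φ(2.13/√2.85)) = 2(1 − Φ(1.2617)) ≈ 0.2071

By the reflection principle for standard BM, P(τ_b ≤ t) = 2 · P(B_t ≥ b). Since B_t ~ N(0, t), P(B_t ≥ 2.13) = 1 − Φ(2.13/√t) = 1 − Φ(2.13/√2.85) = 1 − Φ(1.2617) ≈ 0.10353. Doubling: P(τ_{2.13} ≤ 2.85) ≈ 2 · 0.10353 = 0.20706 ≈ 0.2071.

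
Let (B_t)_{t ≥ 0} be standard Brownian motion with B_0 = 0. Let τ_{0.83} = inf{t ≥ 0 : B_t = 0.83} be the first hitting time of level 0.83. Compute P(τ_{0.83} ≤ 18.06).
P(τ_{0.83} ≤ 18.06) = 2(1 − Φ(0.83/√18.06)) = 2(1 − Φ(0.1953)) ≈ 0.8452

By the reflection principle for standard BM, P(τ_b ≤ t) = 2 · P(B_t ≥ b). Since B_t ~ N(0, t), P(B_t ≥ 0.83) = 1 − Φ(0.83/√t) = 1 − Φ(0.83/√18.06) = 1 − Φ(0.1953) ≈ 0.42258. Doubling: P(τ_{0.83} ≤ 18.06) ≈ 2 · 0.42258 = 0.84516 ≈ 0.8452.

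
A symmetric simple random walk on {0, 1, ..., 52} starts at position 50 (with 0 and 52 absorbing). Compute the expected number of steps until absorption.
E[τ | X_0 = 50] = 100

Let v_k = E[τ | X_0 = k]. Boundary: v_0 = v_52 = 0. Recurrence: v_k = 1 + (v_{k-1} + v_{k+1})/2 for 1 ≤ k ≤ 51. The particular solution to v_k − (v_{k-1} + v_{k+1})/2 = 1 is v_k = −k^2. Adding homogeneous solution A + B k and matching boundaries gives v_k = k (52 − k). Substituting k = 50: v_50 = 50 · 2 = 100.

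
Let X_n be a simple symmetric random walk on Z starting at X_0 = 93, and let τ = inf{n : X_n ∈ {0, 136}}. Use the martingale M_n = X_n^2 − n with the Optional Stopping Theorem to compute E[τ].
E[τ] = 3999

M_n = X_n^2 − n is a martingale (since E[X_{n+1}^2 | F_n] = X_n^2 + 1). By OST (τ has finite mean in a bounded region), E[M_τ] = E[M_0] = X_0^2 − 0 = 93^2 = 8649. Also E[M_τ] = E[X_τ^2] − E[τ]. The walk exits at 0 or 136, with P(hit 136 first) = 93/136, so E[X_τ^2] = 136^2 · 93/136 + 0 = 12648. Thus E[τ] = E[X_τ^2] − E[M_τ] = 12648 − 8649 = 3999 = 93(136 − 93) = 3999.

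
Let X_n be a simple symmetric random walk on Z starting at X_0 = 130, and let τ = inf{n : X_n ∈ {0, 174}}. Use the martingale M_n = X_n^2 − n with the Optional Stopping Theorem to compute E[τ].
E[τ] = 5720

M_n = X_n^2 − n is a martingale (since E[X_{n+1}^2 | F_n] = X_n^2 + 1). By OST (τ has finite mean in a bounded region), E[M_τ] = E[M_0] = X_0^2 − 0 = 130^2 = 16900. Also E[M_τ] = E[X_τ^2] − E[τ]. The walk exits at 0 or 174, with P(hit 174 first) = 130/174, so E[X_τ^2] = 174^2 · 130/174 + 0 = 22620. Thus E[τ] = E[X_τ^2] − E[M_τ] = 22620 − 16900 = 5720 = 130(174 − 130) = 5720.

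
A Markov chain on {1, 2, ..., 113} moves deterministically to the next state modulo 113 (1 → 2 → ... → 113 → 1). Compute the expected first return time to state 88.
E[T_88 | X_0 = 88] = 113

The chain cycles deterministically, so starting at state 88 it returns in exactly 113 steps. Equivalently, the stationary distribution is uniform π_j = 1/113 for every state j, so by Kac's formula E[T_88] = 1/π_88 = 113.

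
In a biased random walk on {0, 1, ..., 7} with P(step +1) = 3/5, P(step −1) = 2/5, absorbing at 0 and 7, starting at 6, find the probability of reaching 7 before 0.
P(hit 7 before 0) = (1 − (2/3)^6) / (1 − (2/3)^7) = 1995/2059

Let u_k denote P(reach 7 before 0 | start at k). Boundary: u_0 = 0, u_7 = 1. Recurrence: u_k = 3/5·u_{k+1} + 2/5·u_{k-1} for 1 ≤ k ≤ 6. Try u_k = A + B·r^k with r = q/p = (2/5)/(3/5) = 2/3. Substitution satisfies the recurrence; boundary conditions give:
  u_k = (1 − r^k) / (1 − r^N) = (1 − (2/3)^6) / (1 − (2/3)^7) = 1995/2059.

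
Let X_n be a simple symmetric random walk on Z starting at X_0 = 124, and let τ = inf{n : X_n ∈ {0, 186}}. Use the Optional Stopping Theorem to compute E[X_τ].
E[X_τ] = 124

X_n is a martingale and τ is a bounded-mean stopping time (indeed τ is finite a.s. with bounded expectation since the walk is in a bounded region). By the OST, E[X_τ] = E[X_0] = 124. Equivalently: E[X_τ] = 186 · P(hit 186 first) + 0 · P(hit 0 first) = 186 · (124/186) = 124.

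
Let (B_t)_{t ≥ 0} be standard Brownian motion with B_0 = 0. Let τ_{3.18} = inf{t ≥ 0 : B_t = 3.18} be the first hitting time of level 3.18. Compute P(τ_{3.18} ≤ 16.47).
P(τ_{3.18} ≤ 16.47) = 2(1 − Φ(3.18/√16.47)) = 2(1 − Φ(0.7836)) ≈ 0.4333

By the reflection principle for standard BM, P(τ_b ≤ t) = 2 · P(B_t ≥ b). Since B_t ~ N(0, t), P(B_t ≥ 3.18) = 1 − Φ(3.18/√t) = 1 − Φ(3.18/√16.47) = 1 − Φ(0.7836) ≈ 0.21664. Doubling: P(τ_{3.18} ≤ 16.47) ≈ 2 · 0.21664 = 0.43328 ≈ 0.4333.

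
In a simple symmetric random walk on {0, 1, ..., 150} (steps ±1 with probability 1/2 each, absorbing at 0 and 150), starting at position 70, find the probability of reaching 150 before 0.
P(hit 150 before 0) = 70/150 = 7/15

Let u_k = P(hit 150 before 0 | start at k). Then u_0 = 0, u_150 = 1, and u_k = u_{k-1}/2 + u_{k+1}/2 for 1 ≤ k ≤ 149. This harmonic recurrence is solved by u_k = k/150, giving u_70 = 70/150 = 7/15.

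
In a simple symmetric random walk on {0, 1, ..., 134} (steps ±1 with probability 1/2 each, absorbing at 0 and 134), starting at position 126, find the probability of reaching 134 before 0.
P(hit 134 before 0) = 126/134 = 63/67

Let u_k = P(hit 134 before 0 | start at k). Then u_0 = 0, u_134 = 1, and u_k = u_{k-1}/2 + u_{k+1}/2 for 1 ≤ k ≤ 133. This harmonic recurrence is solved by u_k = k/134, giving u_126 = 126/134 = 63/67.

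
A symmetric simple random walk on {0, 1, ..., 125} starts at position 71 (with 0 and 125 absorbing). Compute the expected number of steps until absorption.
E[τ | X_0 = 71] = 3834

Let v_k = E[τ | X_0 = k]. Boundary: v_0 = v_125 = 0. Recurrence: v_k = 1 + (v_{k-1} + v_{k+1})/2 for 1 ≤ k ≤ 124. The particular solution to v_k − (v_{k-1} + v_{k+1})/2 = 1 is v_k = −k^2. Adding homogeneous solution A + B k and matching boundaries gives v_k = k (125 − k). Substituting k = 71: v_71 = 71 · 54 = 3834.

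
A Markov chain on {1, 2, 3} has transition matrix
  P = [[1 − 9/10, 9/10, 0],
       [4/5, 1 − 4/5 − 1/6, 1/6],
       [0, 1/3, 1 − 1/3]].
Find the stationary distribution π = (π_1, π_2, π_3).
π = (16/43, 18/43, 9/43)

This is a birth-death chain on three states, which satisfies detailed balance: π_1 · P_{12} = π_2 · P_{21} and π_2 · P_{23} = π_3 · P_{32}.
From π_1 · 9/10 = π_2 · 4/5: π_2/π_1 = (9/10)/(4/5) = 9/8.
From π_2 · 1/6 = π_3 · 1/3: π_3/π_2 = (1/6)/(1/3) = 1/2.
Take π_1 proportional to 1; then unnormalized π = (1, 9/8, 9/16). Normalize by dividing by the sum 43/16:
  π = (16/43, 18/43, 9/43).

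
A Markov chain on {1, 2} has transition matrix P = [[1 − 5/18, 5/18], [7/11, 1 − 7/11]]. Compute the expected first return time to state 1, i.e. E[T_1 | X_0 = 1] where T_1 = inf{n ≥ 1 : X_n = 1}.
E[T_1 | X_0 = 1] = 1/π_1 = 181/126

For an irreducible recurrent Markov chain with stationary distribution π, E[T_i | X_0 = i] = 1/π_i (Kac's formula). Here π_1 = (7/11)/(5/18 + 7/11) = (7/11)/(181/198) = 126/181, so E[T_1 | X_0 = 1] = 1/π_1 = (5/18 + 7/11)/(7/11) = (181/198)/(7/11) = 181/126.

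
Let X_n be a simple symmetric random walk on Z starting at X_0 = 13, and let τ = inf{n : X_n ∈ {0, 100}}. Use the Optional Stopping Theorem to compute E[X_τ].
E[X_τ] = 13

X_n is a martingale and τ is a bounded-mean stopping time (indeed τ is finite a.s. with bounded expectation since the walk is in a bounded region). By the OST, E[X_τ] = E[X_0] = 13. Equivalently: E[X_τ] = 100 · P(hit 100 first) + 0 · P(hit 0 first) = 100 · (13/100) = 13.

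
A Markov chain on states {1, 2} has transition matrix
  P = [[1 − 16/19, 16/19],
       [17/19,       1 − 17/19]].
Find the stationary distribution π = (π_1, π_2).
π_1 = 17/33, π_2 = 16/33

Solve πP = π with π_1 + π_2 = 1. From πP = π: π_1 · (1 − 16/19) + π_2 · 17/19 = π_1 ⇒ π_2 · 17/19 = π_1 · 16/19 ⇒ π_2/π_1 = (16/19)/(17/19) = 16/17. Together with π_1 + π_2 = 1:
  π_1 = (17/19)/(16/19 + 17/19) = (17/19)/(33/19) = 17/33,
  π_2 = (16/19)/(16/19 + 17/19) = (16/19)/(33/19) = 16/33.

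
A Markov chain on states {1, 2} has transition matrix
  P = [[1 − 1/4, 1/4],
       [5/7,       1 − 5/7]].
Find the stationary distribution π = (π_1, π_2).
π_1 = 20/27, π_2 = 7/27

Solve πP = π with π_1 + π_2 = 1. From πP = π: π_1 · (1 − 1/4) + π_2 · 5/7 = π_1 ⇒ π_2 · 5/7 = π_1 · 1/4 ⇒ π_2/π_1 = (1/4)/(5/7) = 7/20. Together with π_1 + π_2 = 1:
  π_1 = (5/7)/(1/4 + 5/7) = (5/7)/(27/28) = 20/27,
  π_2 = (1/4)/(1/4 + 5/7) = (1/4)/(27/28) = 7/27.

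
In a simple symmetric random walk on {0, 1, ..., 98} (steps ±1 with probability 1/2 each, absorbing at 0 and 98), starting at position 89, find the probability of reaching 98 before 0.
P(hit 98 before 0) = 89/98

Let u_k = P(hit 98 before 0 | start at k). Then u_0 = 0, u_98 = 1, and u_k = u_{k-1}/2 + u_{k+1}/2 for 1 ≤ k ≤ 97. This harmonic recurrence is solved by u_k = k/98, giving u_89 = 89/98.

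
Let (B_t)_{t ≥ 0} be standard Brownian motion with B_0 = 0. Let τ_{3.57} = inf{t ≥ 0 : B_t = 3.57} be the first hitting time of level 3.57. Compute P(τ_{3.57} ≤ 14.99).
P(τ_{3.57} ≤ 14.99) = 2(1 − Φ(3.57/√14.99)) = 2(1 − Φ(0.9221)) ≈ 0.3565

By the reflection principle for standard BM, P(τ_b ≤ t) = 2 · P(B_t ≥ b). Since B_t ~ N(0, t), P(B_t ≥ 3.57) = 1 − Φ(3.57/√t) = 1 − Φ(3.57/√14.99) = 1 − Φ(0.9221) ≈ 0.17824. Doubling: P(τ_{3.57} ≤ 14.99) ≈ 2 · 0.17824 = 0.35648 ≈ 0.3565.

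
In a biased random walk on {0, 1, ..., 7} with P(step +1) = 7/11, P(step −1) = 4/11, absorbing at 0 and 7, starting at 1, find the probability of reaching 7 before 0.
P(hit 7 before 0) = (1 − (4/7)^1) / (1 − (4/7)^7) = 117649/269053

Let u_k denote P(reach 7 before 0 | start at k). Boundary: u_0 = 0, u_7 = 1. Recurrence: u_k = 7/11·u_{k+1} + 4/11·u_{k-1} for 1 ≤ k ≤ 6. Try u_k = A + B·r^k with r = q/p = (4/11)/(7/11) = 4/7. Substitution satisfies the recurrence; boundary conditions give:
  u_k = (1 − r^k) / (1 − r^N) = (1 − (4/7)^1) / (1 − (4/7)^7) = 117649/269053.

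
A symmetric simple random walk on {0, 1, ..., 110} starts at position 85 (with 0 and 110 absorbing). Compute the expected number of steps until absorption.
E[τ | X_0 = 85] = 2125

Let v_k = E[τ | X_0 = k]. Boundary: v_0 = v_110 = 0. Recurrence: v_k = 1 + (v_{k-1} + v_{k+1})/2 for 1 ≤ k ≤ 109. The particular solution to v_k − (v_{k-1} + v_{k+1})/2 = 1 is v_k = −k^2. Adding homogeneous solution A + B k and matching boundaries gives v_k = k (110 − k). Substituting k = 85: v_85 = 85 · 25 = 2125.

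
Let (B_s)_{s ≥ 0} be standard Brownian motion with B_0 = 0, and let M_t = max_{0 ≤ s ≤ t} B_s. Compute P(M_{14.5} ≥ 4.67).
P(M_{14.5} ≥ 4.67) = 2·P(B_{14.5} ≥ 4.67) = 2(1 − Φ(4.67/√14.5)) ≈ 0.2200

By the reflection principle for Brownian motion, P(M_t ≥ a) = 2 · P(B_t ≥ a) for a ≥ 0. Since B_t ~ N(0, t), P(B_t ≥ 4.67) = 1 − Φ(4.67/√t) = 1 − Φ(4.67/√14.5) = 1 − Φ(1.2264). So
  P(M_{14.5} ≥ 4.67) = 2(1 − Φ(1.2264)) ≈ 0.2200.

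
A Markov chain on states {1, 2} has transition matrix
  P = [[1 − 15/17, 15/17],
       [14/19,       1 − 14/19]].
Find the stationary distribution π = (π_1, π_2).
π_1 = 238/523, π_2 = 285/523

Solve πP = π with π_1 + π_2 = 1. From πP = π: π_1 · (1 − 15/17) + π_2 · 14/19 = π_1 ⇒ π_2 · 14/19 = π_1 · 15/17 ⇒ π_2/π_1 = (15/17)/(14/19) = 285/238. Together with π_1 + π_2 = 1:
  π_1 = (14/19)/(15/17 + 14/19) = (14/19)/(523/323) = 238/523,
  π_2 = (15/17)/(15/17 + 14/19) = (15/17)/(523/323) = 285/523.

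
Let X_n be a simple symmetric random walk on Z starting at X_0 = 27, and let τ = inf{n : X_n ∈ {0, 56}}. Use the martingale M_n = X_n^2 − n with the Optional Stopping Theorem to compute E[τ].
E[τ] = 783

M_n = X_n^2 − n is a martingale (since E[X_{n+1}^2 | F_n] = X_n^2 + 1). By OST (τ has finite mean in a bounded region), E[M_τ] = E[M_0] = X_0^2 − 0 = 27^2 = 729. Also E[M_τ] = E[X_τ^2] − E[τ]. The walk exits at 0 or 56, with P(hit 56 first) = 27/56, so E[X_τ^2] = 56^2 · 27/56 + 0 = 1512. Thus E[τ] = E[X_τ^2] − E[M_τ] = 1512 − 729 = 783 = 27(56 − 27) = 783.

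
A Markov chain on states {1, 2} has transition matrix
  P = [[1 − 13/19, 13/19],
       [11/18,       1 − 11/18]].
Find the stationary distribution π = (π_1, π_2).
π_1 = 209/443, π_2 = 234/443

Solve πP = π with π_1 + π_2 = 1. From πP = π: π_1 · (1 − 13/19) + π_2 · 11/18 = π_1 ⇒ π_2 · 11/18 = π_1 · 13/19 ⇒ π_2/π_1 = (13/19)/(11/18) = 234/209. Together with π_1 + π_2 = 1:
  π_1 = (11/18)/(13/19 + 11/18) = (11/18)/(443/342) = 209/443,
  π_2 = (13/19)/(13/19 + 11/18) = (13/19)/(443/342) = 234/443.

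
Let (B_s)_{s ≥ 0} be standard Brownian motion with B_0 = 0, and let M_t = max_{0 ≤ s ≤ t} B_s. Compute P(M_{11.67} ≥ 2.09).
P(M_{11.67} ≥ 2.09) = 2·P(B_{11.67} ≥ 2.09) = 2(1 − Φ(2.09/√11.67)) ≈ 0.5407

By the reflection principle for Brownian motion, P(M_t ≥ a) = 2 · P(B_t ≥ a) for a ≥ 0. Since B_t ~ N(0, t), P(B_t ≥ 2.09) = 1 − Φ(2.09/√t) = 1 − Φ(2.09/√11.67) = 1 − Φ(0.6118). So
  P(M_{11.67} ≥ 2.09) = 2(1 − Φ(0.6118)) ≈ 0.5407.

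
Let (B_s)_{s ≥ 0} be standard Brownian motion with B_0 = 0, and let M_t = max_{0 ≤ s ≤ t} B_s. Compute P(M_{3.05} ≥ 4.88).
P(M_{3.05} ≥ 4.88) = 2·P(B_{3.05} ≥ 4.88) = 2(1 − Φ(4.88/√3.05)) ≈ 0.0052

By the reflection principle for Brownian motion, P(M_t ≥ a) = 2 · P(B_t ≥ a) for a ≥ 0. Since B_t ~ N(0, t), P(B_t ≥ 4.88) = 1 − Φ(4.88/√t) = 1 − Φ(4.88/√3.05) = 1 − Φ(2.7943). So
  P(M_{3.05} ≥ 4.88) = 2(1 − Φ(2.7943)) ≈ 0.0052.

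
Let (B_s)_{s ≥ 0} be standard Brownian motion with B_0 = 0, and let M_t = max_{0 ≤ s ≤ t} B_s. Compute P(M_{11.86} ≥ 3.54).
P(M_{11.86} ≥ 3.54) = 2·P(B_{11.86} ≥ 3.54) = 2(1 − Φ(3.54/√11.86)) ≈ 0.3040

By the reflection principle for Brownian motion, P(M_t ≥ a) = 2 · P(B_t ≥ a) for a ≥ 0. Since B_t ~ N(0, t), P(B_t ≥ 3.54) = 1 − Φ(3.54/√t) = 1 − Φ(3.54/√11.86) = 1 − Φ(1.0279). So
  P(M_{11.86} ≥ 3.54) = 2(1 − Φ(1.0279)) ≈ 0.3040.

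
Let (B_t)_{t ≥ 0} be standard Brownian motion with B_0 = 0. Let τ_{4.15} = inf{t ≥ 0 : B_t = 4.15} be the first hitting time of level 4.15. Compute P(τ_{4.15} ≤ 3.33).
P(τ_{4.15} ≤ 3.33) = 2(1 − Φ(4.15/√3.33)) = 2(1 − Φ(2.2742)) ≈ 0.0230

By the reflection principle for standard BM, P(τ_b ≤ t) = 2 · P(B_t ≥ b). Since B_t ~ N(0, t), P(B_t ≥ 4.15) = 1 − Φ(4.15/√t) = 1 − Φ(4.15/√3.33) = 1 − Φ(2.2742) ≈ 0.01148. Doubling: P(τ_{4.15} ≤ 3.33) ≈ 2 · 0.01148 = 0.02296 ≈ 0.0230.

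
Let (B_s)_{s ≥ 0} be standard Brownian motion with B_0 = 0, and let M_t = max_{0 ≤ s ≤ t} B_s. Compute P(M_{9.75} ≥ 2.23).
P(M_{9.75} ≥ 2.23) = 2·P(B_{9.75} ≥ 2.23) = 2(1 − Φ(2.23/√9.75)) ≈ 0.4751

By the reflection principle for Brownian motion, P(M_t ≥ a) = 2 · P(B_t ≥ a) for a ≥ 0. Since B_t ~ N(0, t), P(B_t ≥ 2.23) = 1 − Φ(2.23/√t) = 1 − Φ(2.23/√9.75) = 1 − Φ(0.7142). So
  P(M_{9.75} ≥ 2.23) = 2(1 − Φ(0.7142)) ≈ 0.4751.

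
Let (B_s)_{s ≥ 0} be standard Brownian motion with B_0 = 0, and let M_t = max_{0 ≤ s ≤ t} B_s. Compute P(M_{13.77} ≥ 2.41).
P(M_{13.77} ≥ 2.41) = 2·P(B_{13.77} ≥ 2.41) = 2(1 − Φ(2.41/√13.77)) ≈ 0.5160

By the reflection principle for Brownian motion, P(M_t ≥ a) = 2 · P(B_t ≥ a) for a ≥ 0. Since B_t ~ N(0, t), P(B_t ≥ 2.41) = 1 − Φ(2.41/√t) = 1 − Φ(2.41/√13.77) = 1 − Φ(0.6495). So
  P(M_{13.77} ≥ 2.41) = 2(1 − Φ(0.6495)) ≈ 0.5160.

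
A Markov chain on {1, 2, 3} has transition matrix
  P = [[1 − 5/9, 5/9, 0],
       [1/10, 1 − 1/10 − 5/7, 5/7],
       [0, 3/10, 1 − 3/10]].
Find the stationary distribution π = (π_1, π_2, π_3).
π = (189/3739, 1050/3739, 2500/3739)

This is a birth-death chain on three states, which satisfies detailed balance: π_1 · P_{12} = π_2 · P_{21} and π_2 · P_{23} = π_3 · P_{32}.
From π_1 · 5/9 = π_2 · 1/10: π_2/π_1 = (5/9)/(1/10) = 50/9.
From π_2 · 5/7 = π_3 · 3/10: π_3/π_2 = (5/7)/(3/10) = 50/21.
Take π_1 proportional to 1; then unnormalized π = (1, 50/9, 2500/189). Normalize by dividing by the sum 3739/189:
  π = (189/3739, 1050/3739, 2500/3739).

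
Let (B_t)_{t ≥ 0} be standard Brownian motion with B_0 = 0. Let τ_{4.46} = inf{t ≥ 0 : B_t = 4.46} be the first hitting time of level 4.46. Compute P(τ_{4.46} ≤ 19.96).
P(τ_{4.46} ≤ 19.96) = 2(1 − Φ(4.46/√19.96)) = 2(1 − Φ(0.9983)) ≈ 0.3181

By the reflection principle for standard BM, P(τ_b ≤ t) = 2 · P(B_t ≥ b). Since B_t ~ N(0, t), P(B_t ≥ 4.46) = 1 − Φ(4.46/√t) = 1 − Φ(4.46/√19.96) = 1 − Φ(0.9983) ≈ 0.15907. Doubling: P(τ_{4.46} ≤ 19.96) ≈ 2 · 0.15907 = 0.31814 ≈ 0.3181.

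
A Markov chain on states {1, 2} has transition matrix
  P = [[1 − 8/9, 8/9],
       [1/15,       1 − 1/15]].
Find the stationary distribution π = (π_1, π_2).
π_1 = 3/43, π_2 = 40/43

Solve πP = π with π_1 + π_2 = 1. From πP = π: π_1 · (1 − 8/9) + π_2 · 1/15 = π_1 ⇒ π_2 · 1/15 = π_1 · 8/9 ⇒ π_2/π_1 = (8/9)/(1/15) = 40/3. Together with π_1 + π_2 = 1:
  π_1 = (1/15)/(8/9 + 1/15) = (1/15)/(43/45) = 3/43,
  π_2 = (8/9)/(8/9 + 1/15) = (8/9)/(43/45) = 40/43.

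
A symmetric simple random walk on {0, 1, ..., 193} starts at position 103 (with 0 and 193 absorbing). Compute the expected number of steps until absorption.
E[τ | X_0 = 103] = 9270

Let v_k = E[τ | X_0 = k]. Boundary: v_0 = v_193 = 0. Recurrence: v_k = 1 + (v_{k-1} + v_{k+1})/2 for 1 ≤ k ≤ 192. The particular solution to v_k − (v_{k-1} + v_{k+1})/2 = 1 is v_k = −k^2. Adding homogeneous solution A + B k and matching boundaries gives v_k = k (193 − k). Substituting k = 103: v_103 = 103 · 90 = 9270.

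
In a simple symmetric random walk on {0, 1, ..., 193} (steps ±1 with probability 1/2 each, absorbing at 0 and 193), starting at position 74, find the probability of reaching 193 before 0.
P(hit 193 before 0) = 74/193

Let u_k = P(hit 193 before 0 | start at k). Then u_0 = 0, u_193 = 1, and u_k = u_{k-1}/2 + u_{k+1}/2 for 1 ≤ k ≤ 192. This harmonic recurrence is solved by u_k = k/193, giving u_74 = 74/193.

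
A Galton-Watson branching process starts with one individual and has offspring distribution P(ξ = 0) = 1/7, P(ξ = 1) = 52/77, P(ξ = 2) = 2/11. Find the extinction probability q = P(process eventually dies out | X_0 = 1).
q = 11/14

The pgf is f(s) = 1/7 + 52/77·s + 2/11·s². The extinction probability q is the smallest fixed point of f in [0, 1]. Setting s = f(s):
  2/11·s² + (52/77 − 1)·s + 1/7 = 0
  2/11·s² − (1/7 + 2/11)·s + 1/7 = 0
which factors as (s − 1)·(2/11·s − 1/7) = 0, giving roots s = 1 and s = (1/7)/(2/11) = 11/14.
Mean offspring μ = 52/77 + 2·2/11 = 80/77 > 1 (supercritical), so q < 1. The extinction probability is the smaller root: q = (1/7)/(2/11) = 11/14.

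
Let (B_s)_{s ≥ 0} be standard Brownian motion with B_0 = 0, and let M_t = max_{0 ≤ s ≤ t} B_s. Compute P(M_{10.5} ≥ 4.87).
P(M_{10.5} ≥ 4.87) = 2·P(B_{10.5} ≥ 4.87) = 2(1 − Φ(4.87/√10.5)) ≈ 0.1329

By the reflection principle for Brownian motion, P(M_t ≥ a) = 2 · P(B_t ≥ a) for a ≥ 0. Since B_t ~ N(0, t), P(B_t ≥ 4.87) = 1 − Φ(4.87/√t) = 1 − Φ(4.87/√10.5) = 1 − Φ(1.5029). So
  P(M_{10.5} ≥ 4.87) = 2(1 − Φ(1.5029)) ≈ 0.1329.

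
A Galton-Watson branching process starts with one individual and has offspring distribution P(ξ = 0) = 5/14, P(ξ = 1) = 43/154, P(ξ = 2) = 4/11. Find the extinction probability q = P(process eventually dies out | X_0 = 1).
q = 55/56

The pgf is f(s) = 5/14 + 43/154·s + 4/11·s². The extinction probability q is the smallest fixed point of f in [0, 1]. Setting s = f(s):
  4/11·s² + (43/154 − 1)·s + 5/14 = 0
  4/11·s² − (5/14 + 4/11)·s + 5/14 = 0
which factors as (s − 1)·(4/11·s − 5/14) = 0, giving roots s = 1 and s = (5/14)/(4/11) = 55/56.
Mean offspring μ = 43/154 + 2·4/11 = 155/154 > 1 (supercritical), so q < 1. The extinction probability is the smaller root: q = (5/14)/(4/11) = 55/56.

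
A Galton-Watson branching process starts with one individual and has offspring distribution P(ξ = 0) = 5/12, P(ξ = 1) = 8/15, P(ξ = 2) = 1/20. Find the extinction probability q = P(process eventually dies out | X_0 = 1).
q = 1

Mean offspring μ = 0·5/12 + 1·8/15 + 2·1/20 = 19/30 ≤ 1. For μ ≤ 1 with offspring not concentrated at 1, the Galton-Watson process goes extinct almost surely, so q = 1.
(Algebraic check: The pgf is f(s) = 5/12 + 8/15·s + 1/20·s². The extinction probability q is the smallest fixed point of f in [0, 1]. Setting s = f(s):
  1/20·s² + (8/15 − 1)·s + 5/12 = 0
  1/20·s² − (5/12 + 1/20)·s + 5/12 = 0
which factors as (s − 1)·(1/20·s − 5/12) = 0, giving roots s = 1 and s = (5/12)/(1/20) = 25/3. Since 25/3 ≥ 1, the smallest root in [0, 1] is s = 1.)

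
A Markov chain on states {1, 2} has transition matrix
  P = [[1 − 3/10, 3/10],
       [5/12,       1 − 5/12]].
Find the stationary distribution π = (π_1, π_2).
π_1 = 25/43, π_2 = 18/43

Solve πP = π with π_1 + π_2 = 1. From πP = π: π_1 · (1 − 3/10) + π_2 · 5/12 = π_1 ⇒ π_2 · 5/12 = π_1 · 3/10 ⇒ π_2/π_1 = (3/10)/(5/12) = 18/25. Together with π_1 + π_2 = 1:
  π_1 = (5/12)/(3/10 + 5/12) = (5/12)/(43/60) = 25/43,
  π_2 = (3/10)/(3/10 + 5/12) = (3/10)/(43/60) = 18/43.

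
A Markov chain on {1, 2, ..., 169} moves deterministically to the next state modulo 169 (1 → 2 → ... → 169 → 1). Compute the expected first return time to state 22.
E[T_22 | X_0 = 22] = 169

The chain cycles deterministically, so starting at state 22 it returns in exactly 169 steps. Equivalently, the stationary distribution is uniform π_j = 1/169 for every state j, so by Kac's formula E[T_22] = 1/π_22 = 169.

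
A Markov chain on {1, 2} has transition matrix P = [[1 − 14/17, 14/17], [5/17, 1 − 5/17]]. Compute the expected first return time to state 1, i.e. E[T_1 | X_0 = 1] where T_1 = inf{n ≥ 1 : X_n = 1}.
E[T_1 | X_0 = 1] = 1/π_1 = 19/5

For an irreducible recurrent Markov chain with stationary distribution π, E[T_i | X_0 = i] = 1/π_i (Kac's formula). Here π_1 = (5/17)/(14/17 + 5/17) = (5/17)/(19/17) = 5/19, so E[T_1 | X_0 = 1] = 1/π_1 = (14/17 + 5/17)/(5/17) = (19/17)/(5/17) = 19/5.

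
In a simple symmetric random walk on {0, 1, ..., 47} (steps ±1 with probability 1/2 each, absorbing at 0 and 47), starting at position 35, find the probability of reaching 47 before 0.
P(hit 47 before 0) = 35/47

Let u_k = P(hit 47 before 0 | start at k). Then u_0 = 0, u_47 = 1, and u_k = u_{k-1}/2 + u_{k+1}/2 for 1 ≤ k ≤ 46. This harmonic recurrence is solved by u_k = k/47, giving u_35 = 35/47.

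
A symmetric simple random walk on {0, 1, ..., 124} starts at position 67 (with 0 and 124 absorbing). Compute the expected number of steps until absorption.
E[τ | X_0 = 67] = 3819

Let v_k = E[τ | X_0 = k]. Boundary: v_0 = v_124 = 0. Recurrence: v_k = 1 + (v_{k-1} + v_{k+1})/2 for 1 ≤ k ≤ 123. The particular solution to v_k − (v_{k-1} + v_{k+1})/2 = 1 is v_k = −k^2. Adding homogeneous solution A + B k and matching boundaries gives v_k = k (124 − k). Substituting k = 67: v_67 = 67 · 57 = 3819.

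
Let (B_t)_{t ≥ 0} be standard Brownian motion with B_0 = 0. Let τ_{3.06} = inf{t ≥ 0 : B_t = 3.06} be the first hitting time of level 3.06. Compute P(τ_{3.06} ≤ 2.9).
P(τ_{3.06} ≤ 2.9) = 2(1 − Φ(3.06/√2.9)) = 2(1 − Φ(1.7969)) ≈ 0.0724

By the reflection principle for standard BM, P(τ_b ≤ t) = 2 · P(B_t ≥ b). Since B_t ~ N(0, t), P(B_t ≥ 3.06) = 1 − Φ(3.06/√t) = 1 − Φ(3.06/√2.9) = 1 − Φ(1.7969) ≈ 0.03618. Doubling: P(τ_{3.06} ≤ 2.9) ≈ 2 · 0.03618 = 0.07236 ≈ 0.0724.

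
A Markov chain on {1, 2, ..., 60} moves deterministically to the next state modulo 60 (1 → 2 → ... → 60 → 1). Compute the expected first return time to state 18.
E[T_18 | X_0 = 18] = 60

The chain cycles deterministically, so starting at state 18 it returns in exactly 60 steps. Equivalently, the stationary distribution is uniform π_j = 1/60 for every state j, so by Kac's formula E[T_18] = 1/π_18 = 60.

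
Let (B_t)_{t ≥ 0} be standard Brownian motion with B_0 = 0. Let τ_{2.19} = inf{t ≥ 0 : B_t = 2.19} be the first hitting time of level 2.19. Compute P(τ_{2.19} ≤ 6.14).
P(τ_{2.19} ≤ 6.14) = 2(1 − Φ(2.19/√6.14)) = 2(1 − Φ(0.8838)) ≈ 0.3768

By the reflection principle for standard BM, P(τ_b ≤ t) = 2 · P(B_t ≥ b). Since B_t ~ N(0, t), P(B_t ≥ 2.19) = 1 − Φ(2.19/√t) = 1 − Φ(2.19/√6.14) = 1 − Φ(0.8838) ≈ 0.18840. Doubling: P(τ_{2.19} ≤ 6.14) ≈ 2 · 0.18840 = 0.37680 ≈ 0.3768.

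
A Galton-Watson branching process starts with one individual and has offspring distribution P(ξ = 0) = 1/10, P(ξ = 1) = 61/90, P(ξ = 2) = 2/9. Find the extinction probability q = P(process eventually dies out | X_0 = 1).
q = 9/20

The pgf is f(s) = 1/10 + 61/90·s + 2/9·s². The extinction probability q is the smallest fixed point of f in [0, 1]. Setting s = f(s):
  2/9·s² + (61/90 − 1)·s + 1/10 = 0
  2/9·s² − (1/10 + 2/9)·s + 1/10 = 0
which factors as (s − 1)·(2/9·s − 1/10) = 0, giving roots s = 1 and s = (1/10)/(2/9) = 9/20.
Mean offspring μ = 61/90 + 2·2/9 = 101/90 > 1 (supercritical), so q < 1. The extinction probability is the smaller root: q = (1/10)/(2/9) = 9/20.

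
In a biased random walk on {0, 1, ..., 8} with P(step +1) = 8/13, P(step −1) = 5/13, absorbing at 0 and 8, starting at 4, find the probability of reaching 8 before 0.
P(hit 8 before 0) = (1 − (5/8)^4) / (1 − (5/8)^8) = 4096/4721

Let u_k denote P(reach 8 before 0 | start at k). Boundary: u_0 = 0, u_8 = 1. Recurrence: u_k = 8/13·u_{k+1} + 5/13·u_{k-1} for 1 ≤ k ≤ 7. Try u_k = A + B·r^k with r = q/p = (5/13)/(8/13) = 5/8. Substitution satisfies the recurrence; boundary conditions give:
  u_k = (1 − r^k) / (1 − r^N) = (1 − (5/8)^4) / (1 − (5/8)^8) = 4096/4721.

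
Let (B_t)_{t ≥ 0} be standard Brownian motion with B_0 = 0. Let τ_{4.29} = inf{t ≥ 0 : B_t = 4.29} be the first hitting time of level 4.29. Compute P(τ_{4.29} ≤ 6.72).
P(τ_{4.29} ≤ 6.72) = 2(1 − Φ(4.29/√6.72)) = 2(1 − Φ(1.6549)) ≈ 0.0979

By the reflection principle for standard BM, P(τ_b ≤ t) = 2 · P(B_t ≥ b). Since B_t ~ N(0, t), P(B_t ≥ 4.29) = 1 − Φ(4.29/√t) = 1 − Φ(4.29/√6.72) = 1 − Φ(1.6549) ≈ 0.04897. Doubling: P(τ_{4.29} ≤ 6.72) ≈ 2 · 0.04897 = 0.09794 ≈ 0.0979.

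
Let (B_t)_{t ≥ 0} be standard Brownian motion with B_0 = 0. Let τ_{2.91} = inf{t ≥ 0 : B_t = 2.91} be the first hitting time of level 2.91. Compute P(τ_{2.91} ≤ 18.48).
P(τ_{2.91} ≤ 18.48) = 2(1 − Φ(2.91/√18.48)) = 2(1 − Φ(0.6769)) ≈ 0.4985

By the reflection principle for standard BM, P(τ_b ≤ t) = 2 · P(B_t ≥ b). Since B_t ~ N(0, t), P(B_t ≥ 2.91) = 1 − Φ(2.91/√t) = 1 − Φ(2.91/√18.48) = 1 − Φ(0.6769) ≈ 0.24923. Doubling: P(τ_{2.91} ≤ 18.48) ≈ 2 · 0.24923 = 0.49846 ≈ 0.4985.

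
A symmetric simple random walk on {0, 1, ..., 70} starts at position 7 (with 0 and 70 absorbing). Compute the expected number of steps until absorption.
E[τ | X_0 = 7] = 441

Let v_k = E[τ | X_0 = k]. Boundary: v_0 = v_70 = 0. Recurrence: v_k = 1 + (v_{k-1} + v_{k+1})/2 for 1 ≤ k ≤ 69. The particular solution to v_k − (v_{k-1} + v_{k+1})/2 = 1 is v_k = −k^2. Adding homogeneous solution A + B k and matching boundaries gives v_k = k (70 − k). Substituting k = 7: v_7 = 7 · 63 = 441.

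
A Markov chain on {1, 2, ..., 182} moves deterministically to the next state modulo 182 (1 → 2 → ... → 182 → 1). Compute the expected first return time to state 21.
E[T_21 | X_0 = 21] = 182

The chain cycles deterministically, so starting at state 21 it returns in exactly 182 steps. Equivalently, the stationary distribution is uniform π_j = 1/182 for every state j, so by Kac's formula E[T_21] = 1/π_21 = 182.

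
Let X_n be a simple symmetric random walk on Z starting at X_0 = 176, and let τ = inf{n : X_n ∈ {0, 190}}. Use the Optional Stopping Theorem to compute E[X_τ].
E[X_τ] = 176

X_n is a martingale and τ is a bounded-mean stopping time (indeed τ is finite a.s. with bounded expectation since the walk is in a bounded region). By the OST, E[X_τ] = E[X_0] = 176. Equivalently: E[X_τ] = 190 · P(hit 190 first) + 0 · P(hit 0 first) = 190 · (176/190) = 176.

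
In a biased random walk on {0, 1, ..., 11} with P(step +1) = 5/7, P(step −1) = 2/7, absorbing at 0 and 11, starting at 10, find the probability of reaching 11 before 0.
P(hit 11 before 0) = (1 − (2/5)^10) / (1 − (2/5)^11) = 16274335/16275359

Let u_k denote P(reach 11 before 0 | start at k). Boundary: u_0 = 0, u_11 = 1. Recurrence: u_k = 5/7·u_{k+1} + 2/7·u_{k-1} for 1 ≤ k ≤ 10. Try u_k = A + B·r^k with r = q/p = (2/7)/(5/7) = 2/5. Substitution satisfies the recurrence; boundary conditions give:
  u_k = (1 − r^k) / (1 − r^N) = (1 − (2/5)^10) / (1 − (2/5)^11) = 16274335/16275359.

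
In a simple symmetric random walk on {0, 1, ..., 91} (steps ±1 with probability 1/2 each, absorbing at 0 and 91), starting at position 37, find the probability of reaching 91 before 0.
P(hit 91 before 0) = 37/91

Let u_k = P(hit 91 before 0 | start at k). Then u_0 = 0, u_91 = 1, and u_k = u_{k-1}/2 + u_{k+1}/2 for 1 ≤ k ≤ 90. This harmonic recurrence is solved by u_k = k/91, giving u_37 = 37/91.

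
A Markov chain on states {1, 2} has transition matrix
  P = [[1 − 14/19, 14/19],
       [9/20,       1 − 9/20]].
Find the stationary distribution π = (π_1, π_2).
π_1 = 171/451, π_2 = 280/451

Solve πP = π with π_1 + π_2 = 1. From πP = π: π_1 · (1 − 14/19) + π_2 · 9/20 = π_1 ⇒ π_2 · 9/20 = π_1 · 14/19 ⇒ π_2/π_1 = (14/19)/(9/20) = 280/171. Together with π_1 + π_2 = 1:
  π_1 = (9/20)/(14/19 + 9/20) = (9/20)/(451/380) = 171/451,
  π_2 = (14/19)/(14/19 + 9/20) = (14/19)/(451/380) = 280/451.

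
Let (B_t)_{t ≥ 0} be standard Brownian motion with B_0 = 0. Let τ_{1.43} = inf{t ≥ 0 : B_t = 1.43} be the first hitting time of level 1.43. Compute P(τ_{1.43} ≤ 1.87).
P(τ_{1.43} ≤ 1.87) = 2(1 − Φ(1.43/√1.87)) = 2(1 − Φ(1.0457)) ≈ 0.2957

By the reflection principle for standard BM, P(τ_b ≤ t) = 2 · P(B_t ≥ b). Since B_t ~ N(0, t), P(B_t ≥ 1.43) = 1 − Φ(1.43/√t) = 1 − Φ(1.43/√1.87) = 1 − Φ(1.0457) ≈ 0.14785. Doubling: P(τ_{1.43} ≤ 1.87) ≈ 2 · 0.14785 = 0.29570 ≈ 0.2957.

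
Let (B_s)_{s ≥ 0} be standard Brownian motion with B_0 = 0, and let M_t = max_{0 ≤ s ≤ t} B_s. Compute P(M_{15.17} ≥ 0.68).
P(M_{15.17} ≥ 0.68) = 2·P(B_{15.17} ≥ 0.68) = 2(1 − Φ(0.68/√15.17)) ≈ 0.8614

By the reflection principle for Brownian motion, P(M_t ≥ a) = 2 · P(B_t ≥ a) for a ≥ 0. Since B_t ~ N(0, t), P(B_t ≥ 0.68) = 1 − Φ(0.68/√t) = 1 − Φ(0.68/√15.17) = 1 − Φ(0.1746). So
  P(M_{15.17} ≥ 0.68) = 2(1 − Φ(0.1746)) ≈ 0.8614.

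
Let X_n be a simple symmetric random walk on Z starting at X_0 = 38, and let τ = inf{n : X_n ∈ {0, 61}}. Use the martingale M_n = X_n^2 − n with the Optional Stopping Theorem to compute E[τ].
E[τ] = 874

M_n = X_n^2 − n is a martingale (since E[X_{n+1}^2 | F_n] = X_n^2 + 1). By OST (τ has finite mean in a bounded region), E[M_τ] = E[M_0] = X_0^2 − 0 = 38^2 = 1444. Also E[M_τ] = E[X_τ^2] − E[τ]. The walk exits at 0 or 61, with P(hit 61 first) = 38/61, so E[X_τ^2] = 61^2 · 38/61 + 0 = 2318. Thus E[τ] = E[X_τ^2] − E[M_τ] = 2318 − 1444 = 874 = 38(61 − 38) = 874.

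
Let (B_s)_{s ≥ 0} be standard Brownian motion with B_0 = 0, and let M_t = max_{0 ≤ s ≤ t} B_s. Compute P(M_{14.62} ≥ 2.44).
P(M_{14.62} ≥ 2.44) = 2·P(B_{14.62} ≥ 2.44) = 2(1 − Φ(2.44/√14.62)) ≈ 0.5234

By the reflection principle for Brownian motion, P(M_t ≥ a) = 2 · P(B_t ≥ a) for a ≥ 0. Since B_t ~ N(0, t), P(B_t ≥ 2.44) = 1 − Φ(2.44/√t) = 1 − Φ(2.44/√14.62) = 1 − Φ(0.6381). So
  P(M_{14.62} ≥ 2.44) = 2(1 − Φ(0.6381)) ≈ 0.5234.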